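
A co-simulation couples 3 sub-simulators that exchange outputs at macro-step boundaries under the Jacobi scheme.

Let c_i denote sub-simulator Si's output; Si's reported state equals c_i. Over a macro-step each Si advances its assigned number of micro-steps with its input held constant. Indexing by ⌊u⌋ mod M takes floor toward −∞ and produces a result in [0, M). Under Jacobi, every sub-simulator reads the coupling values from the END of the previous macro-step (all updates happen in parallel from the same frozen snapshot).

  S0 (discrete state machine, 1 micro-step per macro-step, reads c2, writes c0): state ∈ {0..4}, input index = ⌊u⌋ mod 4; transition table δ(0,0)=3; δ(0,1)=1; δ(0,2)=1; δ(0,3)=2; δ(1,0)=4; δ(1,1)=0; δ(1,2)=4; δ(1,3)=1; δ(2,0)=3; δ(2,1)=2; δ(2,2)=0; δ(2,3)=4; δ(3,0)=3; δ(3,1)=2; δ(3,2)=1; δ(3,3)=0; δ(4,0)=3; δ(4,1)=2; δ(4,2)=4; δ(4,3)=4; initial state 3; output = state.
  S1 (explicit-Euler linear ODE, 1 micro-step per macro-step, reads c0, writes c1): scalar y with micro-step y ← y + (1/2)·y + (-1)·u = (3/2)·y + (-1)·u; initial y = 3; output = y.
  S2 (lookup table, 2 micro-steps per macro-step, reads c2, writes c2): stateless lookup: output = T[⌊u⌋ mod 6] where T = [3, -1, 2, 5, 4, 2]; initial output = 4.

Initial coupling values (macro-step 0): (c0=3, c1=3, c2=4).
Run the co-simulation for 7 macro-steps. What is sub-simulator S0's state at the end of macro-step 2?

S0 state at macro-step 2 = 3

macro 1: S0 reads c2=4 → after 1×micro: 3; S1 reads c0=3 → after 1×micro: 3/2; S2 reads c2=4 → after 2×micro: 4 ⇒ (c0=3, c1=3/2, c2=4)
macro 2: S0 reads c2=4 → after 1×micro: 3; S1 reads c0=3 → after 1×micro: -3/4; S2 reads c2=4 → after 2×micro: 4 ⇒ (c0=3, c1=-3/4, c2=4)
macro 3: S0 reads c2=4 → after 1×micro: 3; S1 reads c0=3 → after 1×micro: -33/8; S2 reads c2=4 → after 2×micro: 4 ⇒ (c0=3, c1=-33/8, c2=4)
macro 4: S0 reads c2=4 → after 1×micro: 3; S1 reads c0=3 → after 1×micro: -147/16; S2 reads c2=4 → after 2×micro: 4 ⇒ (c0=3, c1=-147/16, c2=4)
macro 5: S0 reads c2=4 → after 1×micro: 3; S1 reads c0=3 → after 1×micro: -537/32; S2 reads c2=4 → after 2×micro: 4 ⇒ (c0=3, c1=-537/32, c2=4)
macro 6: S0 reads c2=4 → after 1×micro: 3; S1 reads c0=3 → after 1×micro: -1803/64; S2 reads c2=4 → after 2×micro: 4 ⇒ (c0=3, c1=-1803/64, c2=4)
macro 7: S0 reads c2=4 → after 1×micro: 3; S1 reads c0=3 → after 1×micro: -5793/128; S2 reads c2=4 → after 2×micro: 4 ⇒ (c0=3, c1=-5793/128, c2=4)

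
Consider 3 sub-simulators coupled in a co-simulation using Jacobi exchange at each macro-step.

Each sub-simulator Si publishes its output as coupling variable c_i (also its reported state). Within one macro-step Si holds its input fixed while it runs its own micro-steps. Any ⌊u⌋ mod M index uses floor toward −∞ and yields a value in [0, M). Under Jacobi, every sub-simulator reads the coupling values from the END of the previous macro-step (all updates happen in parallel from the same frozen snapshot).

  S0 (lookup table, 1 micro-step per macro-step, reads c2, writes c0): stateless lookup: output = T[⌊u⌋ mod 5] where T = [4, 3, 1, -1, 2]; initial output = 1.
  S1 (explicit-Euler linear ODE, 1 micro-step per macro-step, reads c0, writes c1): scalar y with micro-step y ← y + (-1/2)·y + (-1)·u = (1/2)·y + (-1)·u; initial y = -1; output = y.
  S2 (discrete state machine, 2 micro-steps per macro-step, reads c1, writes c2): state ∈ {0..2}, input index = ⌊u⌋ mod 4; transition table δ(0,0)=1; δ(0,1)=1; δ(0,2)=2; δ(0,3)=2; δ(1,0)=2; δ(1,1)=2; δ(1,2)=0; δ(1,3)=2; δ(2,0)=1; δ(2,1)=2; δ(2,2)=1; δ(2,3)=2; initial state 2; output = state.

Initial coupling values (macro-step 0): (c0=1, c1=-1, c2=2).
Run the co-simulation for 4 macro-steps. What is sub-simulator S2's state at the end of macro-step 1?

S2 state at macro-step 1 = 2

macro 1: S0 reads c2=2 → after 1×micro: 1; S1 reads c0=1 → after 1×micro: -3/2; S2 reads c1=-1 → after 2×micro: 2 ⇒ (c0=1, c1=-3/2, c2=2)
macro 2: S0 reads c2=2 → after 1×micro: 1; S1 reads c0=1 → after 1×micro: -7/4; S2 reads c1=-3/2 → after 2×micro: 0 ⇒ (c0=1, c1=-7/4, c2=0)
macro 3: S0 reads c2=0 → after 1×micro: 4; S1 reads c0=1 → after 1×micro: -15/8; S2 reads c1=-7/4 → after 2×micro: 1 ⇒ (c0=4, c1=-15/8, c2=1)
macro 4: S0 reads c2=1 → after 1×micro: 3; S1 reads c0=4 → after 1×micro: -79/16; S2 reads c1=-15/8 → after 2×micro: 2 ⇒ (c0=3, c1=-79/16, c2=2)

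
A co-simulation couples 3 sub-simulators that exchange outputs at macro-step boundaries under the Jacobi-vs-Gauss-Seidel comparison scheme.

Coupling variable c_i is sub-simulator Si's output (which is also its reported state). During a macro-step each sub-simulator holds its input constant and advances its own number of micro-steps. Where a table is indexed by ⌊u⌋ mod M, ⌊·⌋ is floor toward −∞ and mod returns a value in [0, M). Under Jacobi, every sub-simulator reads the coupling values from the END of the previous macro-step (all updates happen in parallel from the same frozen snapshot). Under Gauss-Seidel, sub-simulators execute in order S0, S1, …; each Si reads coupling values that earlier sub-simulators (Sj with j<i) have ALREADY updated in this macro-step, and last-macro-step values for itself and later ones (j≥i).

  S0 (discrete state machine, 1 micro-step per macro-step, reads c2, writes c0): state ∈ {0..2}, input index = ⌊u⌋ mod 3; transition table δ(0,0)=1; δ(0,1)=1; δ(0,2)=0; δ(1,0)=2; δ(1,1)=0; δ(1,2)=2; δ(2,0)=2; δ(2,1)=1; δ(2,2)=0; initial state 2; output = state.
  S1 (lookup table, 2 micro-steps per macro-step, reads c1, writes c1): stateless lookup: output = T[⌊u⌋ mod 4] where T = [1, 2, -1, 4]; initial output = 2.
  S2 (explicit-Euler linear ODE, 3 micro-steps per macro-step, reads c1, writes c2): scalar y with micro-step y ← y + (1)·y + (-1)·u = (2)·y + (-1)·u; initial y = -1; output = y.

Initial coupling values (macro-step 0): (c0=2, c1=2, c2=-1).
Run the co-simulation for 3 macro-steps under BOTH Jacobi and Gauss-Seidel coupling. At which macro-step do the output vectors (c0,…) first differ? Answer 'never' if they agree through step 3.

[Jacobi] macro 1: S0 reads c2=-1 → after 1×micro: 0; S1 reads c1=2 → after 2×micro: -1; S2 reads c1=2 → after 3×micro: -22 ⇒ (c0=0, c1=-1, c2=-22)
[Jacobi] macro 2: S0 reads c2=-22 → after 1×micro: 0; S1 reads c1=-1 → after 2×micro: 4; S2 reads c1=-1 → after 3×micro: -169 ⇒ (c0=0, c1=4, c2=-169)
[Jacobi] macro 3: S0 reads c2=-169 → after 1×micro: 0; S1 reads c1=4 → after 2×micro: 1; S2 reads c1=4 → after 3×micro: -1380 ⇒ (c0=0, c1=1, c2=-1380)
[Gauss-Seidel] macro 1: S0 reads c2=-1 → after 1×micro: 0; S1 reads c1=2 → after 2×micro: -1; S2 reads c1=-1 → after 3×micro: -1 ⇒ (c0=0, c1=-1, c2=-1)
[Gauss-Seidel] macro 2: S0 reads c2=-1 → after 1×micro: 0; S1 reads c1=-1 → after 2×micro: 4; S2 reads c1=4 → after 3×micro: -36 ⇒ (c0=0, c1=4, c2=-36)
[Gauss-Seidel] macro 3: S0 reads c2=-36 → after 1×micro: 1; S1 reads c1=4 → after 2×micro: 1; S2 reads c1=1 → after 3×micro: -295 ⇒ (c0=1, c1=1, c2=-295)

first divergence at macro-step: 1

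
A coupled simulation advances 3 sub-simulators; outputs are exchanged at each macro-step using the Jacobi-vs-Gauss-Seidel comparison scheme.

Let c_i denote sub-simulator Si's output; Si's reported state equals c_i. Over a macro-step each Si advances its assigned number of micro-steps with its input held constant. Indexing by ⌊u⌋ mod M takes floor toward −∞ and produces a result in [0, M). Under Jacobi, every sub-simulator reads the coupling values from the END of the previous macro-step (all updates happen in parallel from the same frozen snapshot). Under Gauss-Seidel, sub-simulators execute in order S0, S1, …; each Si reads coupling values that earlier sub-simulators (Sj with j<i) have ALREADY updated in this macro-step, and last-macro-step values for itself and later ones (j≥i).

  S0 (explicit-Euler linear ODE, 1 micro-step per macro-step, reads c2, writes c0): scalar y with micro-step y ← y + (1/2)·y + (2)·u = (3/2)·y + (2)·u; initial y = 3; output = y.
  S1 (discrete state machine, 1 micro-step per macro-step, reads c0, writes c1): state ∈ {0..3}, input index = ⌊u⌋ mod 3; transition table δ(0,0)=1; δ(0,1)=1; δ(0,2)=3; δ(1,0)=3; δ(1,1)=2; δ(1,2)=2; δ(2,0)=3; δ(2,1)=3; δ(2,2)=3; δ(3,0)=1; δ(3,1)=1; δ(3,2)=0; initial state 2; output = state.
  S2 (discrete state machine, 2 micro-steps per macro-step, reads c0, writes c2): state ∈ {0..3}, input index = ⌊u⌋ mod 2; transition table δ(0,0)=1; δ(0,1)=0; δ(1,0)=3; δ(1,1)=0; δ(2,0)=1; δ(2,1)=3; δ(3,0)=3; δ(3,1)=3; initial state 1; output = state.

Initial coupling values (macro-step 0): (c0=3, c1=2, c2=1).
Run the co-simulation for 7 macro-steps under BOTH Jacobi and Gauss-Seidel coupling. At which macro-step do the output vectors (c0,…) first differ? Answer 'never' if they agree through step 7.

first divergence at macro-step: 1

[Jacobi] macro 1: S0 reads c2=1 → after 1×micro: 13/2; S1 reads c0=3 → after 1×micro: 3; S2 reads c0=3 → after 2×micro: 0 ⇒ (c0=13/2, c1=3, c2=0)
[Jacobi] macro 2: S0 reads c2=0 → after 1×micro: 39/4; S1 reads c0=13/2 → after 1×micro: 1; S2 reads c0=13/2 → after 2×micro: 3 ⇒ (c0=39/4, c1=1, c2=3)
[Jacobi] macro 3: S0 reads c2=3 → after 1×micro: 165/8; S1 reads c0=39/4 → after 1×micro: 3; S2 reads c0=39/4 → after 2×micro: 3 ⇒ (c0=165/8, c1=3, c2=3)
[Jacobi] macro 4: S0 reads c2=3 → after 1×micro: 591/16; S1 reads c0=165/8 → after 1×micro: 0; S2 reads c0=165/8 → after 2×micro: 3 ⇒ (c0=591/16, c1=0, c2=3)
[Jacobi] macro 5: S0 reads c2=3 → after 1×micro: 1965/32; S1 reads c0=591/16 → after 1×micro: 1; S2 reads c0=591/16 → after 2×micro: 3 ⇒ (c0=1965/32, c1=1, c2=3)
[Jacobi] macro 6: S0 reads c2=3 → after 1×micro: 6279/64; S1 reads c0=1965/32 → after 1×micro: 2; S2 reads c0=1965/32 → after 2×micro: 3 ⇒ (c0=6279/64, c1=2, c2=3)
[Jacobi] macro 7: S0 reads c2=3 → after 1×micro: 19605/128; S1 reads c0=6279/64 → after 1×micro: 3; S2 reads c0=6279/64 → after 2×micro: 3 ⇒ (c0=19605/128, c1=3, c2=3)
[Gauss-Seidel] macro 1: S0 reads c2=1 → after 1×micro: 13/2; S1 reads c0=13/2 → after 1×micro: 3; S2 reads c0=13/2 → after 2×micro: 3 ⇒ (c0=13/2, c1=3, c2=3)
[Gauss-Seidel] macro 2: S0 reads c2=3 → after 1×micro: 63/4; S1 reads c0=63/4 → after 1×micro: 1; S2 reads c0=63/4 → after 2×micro: 3 ⇒ (c0=63/4, c1=1, c2=3)
[Gauss-Seidel] macro 3: S0 reads c2=3 → after 1×micro: 237/8; S1 reads c0=237/8 → after 1×micro: 2; S2 reads c0=237/8 → after 2×micro: 3 ⇒ (c0=237/8, c1=2, c2=3)
[Gauss-Seidel] macro 4: S0 reads c2=3 → after 1×micro: 807/16; S1 reads c0=807/16 → after 1×micro: 3; S2 reads c0=807/16 → after 2×micro: 3 ⇒ (c0=807/16, c1=3, c2=3)
[Gauss-Seidel] macro 5: S0 reads c2=3 → after 1×micro: 2613/32; S1 reads c0=2613/32 → after 1×micro: 1; S2 reads c0=2613/32 → after 2×micro: 3 ⇒ (c0=2613/32, c1=1, c2=3)
[Gauss-Seidel] macro 6: S0 reads c2=3 → after 1×micro: 8223/64; S1 reads c0=8223/64 → after 1×micro: 2; S2 reads c0=8223/64 → after 2×micro: 3 ⇒ (c0=8223/64, c1=2, c2=3)
[Gauss-Seidel] macro 7: S0 reads c2=3 → after 1×micro: 25437/128; S1 reads c0=25437/128 → after 1×micro: 3; S2 reads c0=25437/128 → after 2×micro: 3 ⇒ (c0=25437/128, c1=3, c2=3)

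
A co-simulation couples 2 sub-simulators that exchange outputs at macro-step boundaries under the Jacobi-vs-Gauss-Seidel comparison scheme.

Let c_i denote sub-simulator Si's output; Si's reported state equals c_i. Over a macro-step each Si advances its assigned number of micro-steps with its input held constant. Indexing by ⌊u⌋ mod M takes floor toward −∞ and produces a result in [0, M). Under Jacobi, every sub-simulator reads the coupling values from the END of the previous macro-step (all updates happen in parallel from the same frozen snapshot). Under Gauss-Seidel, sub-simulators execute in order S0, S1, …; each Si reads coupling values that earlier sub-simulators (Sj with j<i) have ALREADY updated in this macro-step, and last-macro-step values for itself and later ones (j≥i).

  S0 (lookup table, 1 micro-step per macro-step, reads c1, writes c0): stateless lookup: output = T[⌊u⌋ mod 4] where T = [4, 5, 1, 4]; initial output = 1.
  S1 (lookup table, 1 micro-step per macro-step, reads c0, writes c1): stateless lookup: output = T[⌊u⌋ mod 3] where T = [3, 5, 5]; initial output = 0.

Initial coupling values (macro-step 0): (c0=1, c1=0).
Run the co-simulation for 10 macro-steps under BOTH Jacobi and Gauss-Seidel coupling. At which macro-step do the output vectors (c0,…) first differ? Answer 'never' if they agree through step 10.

[Jacobi] macro 1: S0 reads c1=0 → after 1×micro: 4; S1 reads c0=1 → after 1×micro: 5 ⇒ (c0=4, c1=5)
[Jacobi] macro 2: S0 reads c1=5 → after 1×micro: 5; S1 reads c0=4 → after 1×micro: 5 ⇒ (c0=5, c1=5)
[Jacobi] macro 3: S0 reads c1=5 → after 1×micro: 5; S1 reads c0=5 → after 1×micro: 5 ⇒ (c0=5, c1=5)
[Jacobi] macro 4: S0 reads c1=5 → after 1×micro: 5; S1 reads c0=5 → after 1×micro: 5 ⇒ (c0=5, c1=5)
[Jacobi] macro 5: S0 reads c1=5 → after 1×micro: 5; S1 reads c0=5 → after 1×micro: 5 ⇒ (c0=5, c1=5)
[Jacobi] macro 6: S0 reads c1=5 → after 1×micro: 5; S1 reads c0=5 → after 1×micro: 5 ⇒ (c0=5, c1=5)
[Jacobi] macro 7: S0 reads c1=5 → after 1×micro: 5; S1 reads c0=5 → after 1×micro: 5 ⇒ (c0=5, c1=5)
[Jacobi] macro 8: S0 reads c1=5 → after 1×micro: 5; S1 reads c0=5 → after 1×micro: 5 ⇒ (c0=5, c1=5)
[Jacobi] macro 9: S0 reads c1=5 → after 1×micro: 5; S1 reads c0=5 → after 1×micro: 5 ⇒ (c0=5, c1=5)
[Jacobi] macro 10: S0 reads c1=5 → after 1×micro: 5; S1 reads c0=5 → after 1×micro: 5 ⇒ (c0=5, c1=5)
[Gauss-Seidel] macro 1: S0 reads c1=0 → after 1×micro: 4; S1 reads c0=4 → after 1×micro: 5 ⇒ (c0=4, c1=5)
[Gauss-Seidel] macro 2: S0 reads c1=5 → after 1×micro: 5; S1 reads c0=5 → after 1×micro: 5 ⇒ (c0=5, c1=5)
[Gauss-Seidel] macro 3: S0 reads c1=5 → after 1×micro: 5; S1 reads c0=5 → after 1×micro: 5 ⇒ (c0=5, c1=5)
[Gauss-Seidel] macro 4: S0 reads c1=5 → after 1×micro: 5; S1 reads c0=5 → after 1×micro: 5 ⇒ (c0=5, c1=5)
[Gauss-Seidel] macro 5: S0 reads c1=5 → after 1×micro: 5; S1 reads c0=5 → after 1×micro: 5 ⇒ (c0=5, c1=5)
[Gauss-Seidel] macro 6: S0 reads c1=5 → after 1×micro: 5; S1 reads c0=5 → after 1×micro: 5 ⇒ (c0=5, c1=5)
[Gauss-Seidel] macro 7: S0 reads c1=5 → after 1×micro: 5; S1 reads c0=5 → after 1×micro: 5 ⇒ (c0=5, c1=5)
[Gauss-Seidel] macro 8: S0 reads c1=5 → after 1×micro: 5; S1 reads c0=5 → after 1×micro: 5 ⇒ (c0=5, c1=5)
[Gauss-Seidel] macro 9: S0 reads c1=5 → after 1×micro: 5; S1 reads c0=5 → after 1×micro: 5 ⇒ (c0=5, c1=5)
[Gauss-Seidel] macro 10: S0 reads c1=5 → after 1×micro: 5; S1 reads c0=5 → after 1×micro: 5 ⇒ (c0=5, c1=5)

first divergence at macro-step: never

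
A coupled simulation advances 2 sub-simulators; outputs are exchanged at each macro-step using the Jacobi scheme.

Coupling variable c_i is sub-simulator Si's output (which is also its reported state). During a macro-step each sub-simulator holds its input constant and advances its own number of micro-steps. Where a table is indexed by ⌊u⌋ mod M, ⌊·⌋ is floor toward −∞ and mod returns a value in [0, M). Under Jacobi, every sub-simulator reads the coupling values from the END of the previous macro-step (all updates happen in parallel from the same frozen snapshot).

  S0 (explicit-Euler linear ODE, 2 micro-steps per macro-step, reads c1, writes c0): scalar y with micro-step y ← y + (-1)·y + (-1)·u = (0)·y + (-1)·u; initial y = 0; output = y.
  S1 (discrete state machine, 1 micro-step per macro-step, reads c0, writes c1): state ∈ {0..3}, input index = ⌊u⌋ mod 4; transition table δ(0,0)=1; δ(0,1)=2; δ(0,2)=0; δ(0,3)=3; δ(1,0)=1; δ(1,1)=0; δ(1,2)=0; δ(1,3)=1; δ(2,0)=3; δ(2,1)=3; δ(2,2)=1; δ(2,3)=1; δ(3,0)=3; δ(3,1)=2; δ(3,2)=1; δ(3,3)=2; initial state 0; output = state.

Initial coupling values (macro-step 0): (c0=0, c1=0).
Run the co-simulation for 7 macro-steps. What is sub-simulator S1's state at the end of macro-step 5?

S1 state at macro-step 5 = 1

macro 1: S0 reads c1=0 → after 2×micro: 0; S1 reads c0=0 → after 1×micro: 1 ⇒ (c0=0, c1=1)
macro 2: S0 reads c1=1 → after 2×micro: -1; S1 reads c0=0 → after 1×micro: 1 ⇒ (c0=-1, c1=1)
macro 3: S0 reads c1=1 → after 2×micro: -1; S1 reads c0=-1 → after 1×micro: 1 ⇒ (c0=-1, c1=1)
macro 4: S0 reads c1=1 → after 2×micro: -1; S1 reads c0=-1 → after 1×micro: 1 ⇒ (c0=-1, c1=1)
macro 5: S0 reads c1=1 → after 2×micro: -1; S1 reads c0=-1 → after 1×micro: 1 ⇒ (c0=-1, c1=1)
macro 6: S0 reads c1=1 → after 2×micro: -1; S1 reads c0=-1 → after 1×micro: 1 ⇒ (c0=-1, c1=1)
macro 7: S0 reads c1=1 → after 2×micro: -1; S1 reads c0=-1 → after 1×micro: 1 ⇒ (c0=-1, c1=1)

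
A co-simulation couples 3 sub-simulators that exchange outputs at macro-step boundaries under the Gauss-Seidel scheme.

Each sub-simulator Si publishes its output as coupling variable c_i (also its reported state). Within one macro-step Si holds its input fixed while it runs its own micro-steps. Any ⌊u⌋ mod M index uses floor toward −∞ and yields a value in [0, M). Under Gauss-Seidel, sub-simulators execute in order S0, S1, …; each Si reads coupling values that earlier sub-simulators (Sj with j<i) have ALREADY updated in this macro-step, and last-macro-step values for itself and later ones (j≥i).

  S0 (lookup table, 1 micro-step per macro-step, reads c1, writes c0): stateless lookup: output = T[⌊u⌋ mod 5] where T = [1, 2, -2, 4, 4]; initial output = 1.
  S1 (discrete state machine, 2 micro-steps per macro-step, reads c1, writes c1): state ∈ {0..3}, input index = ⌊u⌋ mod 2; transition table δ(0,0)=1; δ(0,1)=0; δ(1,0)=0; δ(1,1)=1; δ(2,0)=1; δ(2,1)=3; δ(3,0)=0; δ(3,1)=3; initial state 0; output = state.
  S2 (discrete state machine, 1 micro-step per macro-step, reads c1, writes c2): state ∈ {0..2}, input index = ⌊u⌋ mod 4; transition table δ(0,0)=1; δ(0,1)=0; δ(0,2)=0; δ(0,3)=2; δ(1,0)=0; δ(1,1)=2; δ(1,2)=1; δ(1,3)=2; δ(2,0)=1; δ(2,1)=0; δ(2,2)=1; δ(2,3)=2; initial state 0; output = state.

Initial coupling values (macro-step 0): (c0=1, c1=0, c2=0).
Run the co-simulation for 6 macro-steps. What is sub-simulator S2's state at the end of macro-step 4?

macro 1: S0 reads c1=0 → after 1×micro: 1; S1 reads c1=0 → after 2×micro: 0; S2 reads c1=0 → after 1×micro: 1 ⇒ (c0=1, c1=0, c2=1)
macro 2: S0 reads c1=0 → after 1×micro: 1; S1 reads c1=0 → after 2×micro: 0; S2 reads c1=0 → after 1×micro: 0 ⇒ (c0=1, c1=0, c2=0)
macro 3: S0 reads c1=0 → after 1×micro: 1; S1 reads c1=0 → after 2×micro: 0; S2 reads c1=0 → after 1×micro: 1 ⇒ (c0=1, c1=0, c2=1)
macro 4: S0 reads c1=0 → after 1×micro: 1; S1 reads c1=0 → after 2×micro: 0; S2 reads c1=0 → after 1×micro: 0 ⇒ (c0=1, c1=0, c2=0)
macro 5: S0 reads c1=0 → after 1×micro: 1; S1 reads c1=0 → after 2×micro: 0; S2 reads c1=0 → after 1×micro: 1 ⇒ (c0=1, c1=0, c2=1)
macro 6: S0 reads c1=0 → after 1×micro: 1; S1 reads c1=0 → after 2×micro: 0; S2 reads c1=0 → after 1×micro: 0 ⇒ (c0=1, c1=0, c2=0)

S2 state at macro-step 4 = 0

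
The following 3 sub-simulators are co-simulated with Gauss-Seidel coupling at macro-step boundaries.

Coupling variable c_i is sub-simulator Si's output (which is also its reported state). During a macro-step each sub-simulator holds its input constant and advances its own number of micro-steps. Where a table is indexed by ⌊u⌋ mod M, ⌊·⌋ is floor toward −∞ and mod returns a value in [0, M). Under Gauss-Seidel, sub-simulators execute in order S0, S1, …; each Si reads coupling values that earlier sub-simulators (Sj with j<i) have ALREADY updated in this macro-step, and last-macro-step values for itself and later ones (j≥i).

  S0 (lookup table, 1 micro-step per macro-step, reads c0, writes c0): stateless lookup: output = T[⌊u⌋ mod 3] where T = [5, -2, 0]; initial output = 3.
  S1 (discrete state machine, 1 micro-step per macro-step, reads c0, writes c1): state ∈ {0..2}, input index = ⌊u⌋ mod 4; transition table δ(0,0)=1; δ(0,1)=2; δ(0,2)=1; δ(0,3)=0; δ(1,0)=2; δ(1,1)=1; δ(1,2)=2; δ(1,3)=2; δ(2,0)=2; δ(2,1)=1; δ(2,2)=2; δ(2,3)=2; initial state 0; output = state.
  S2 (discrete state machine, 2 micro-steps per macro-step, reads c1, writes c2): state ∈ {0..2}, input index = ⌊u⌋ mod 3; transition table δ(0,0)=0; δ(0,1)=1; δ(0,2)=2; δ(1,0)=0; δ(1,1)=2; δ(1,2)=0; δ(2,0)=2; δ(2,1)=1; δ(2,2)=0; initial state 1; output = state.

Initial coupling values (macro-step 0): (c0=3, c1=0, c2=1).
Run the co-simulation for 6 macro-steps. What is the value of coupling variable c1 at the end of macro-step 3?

macro 1: S0 reads c0=3 → after 1×micro: 5; S1 reads c0=5 → after 1×micro: 2; S2 reads c1=2 → after 2×micro: 2 ⇒ (c0=5, c1=2, c2=2)
macro 2: S0 reads c0=5 → after 1×micro: 0; S1 reads c0=0 → after 1×micro: 2; S2 reads c1=2 → after 2×micro: 2 ⇒ (c0=0, c1=2, c2=2)
macro 3: S0 reads c0=0 → after 1×micro: 5; S1 reads c0=5 → after 1×micro: 1; S2 reads c1=1 → after 2×micro: 2 ⇒ (c0=5, c1=1, c2=2)
macro 4: S0 reads c0=5 → after 1×micro: 0; S1 reads c0=0 → after 1×micro: 2; S2 reads c1=2 → after 2×micro: 2 ⇒ (c0=0, c1=2, c2=2)
macro 5: S0 reads c0=0 → after 1×micro: 5; S1 reads c0=5 → after 1×micro: 1; S2 reads c1=1 → after 2×micro: 2 ⇒ (c0=5, c1=1, c2=2)
macro 6: S0 reads c0=5 → after 1×micro: 0; S1 reads c0=0 → after 1×micro: 2; S2 reads c1=2 → after 2×micro: 2 ⇒ (c0=0, c1=2, c2=2)

c1 at macro-step 3 = 1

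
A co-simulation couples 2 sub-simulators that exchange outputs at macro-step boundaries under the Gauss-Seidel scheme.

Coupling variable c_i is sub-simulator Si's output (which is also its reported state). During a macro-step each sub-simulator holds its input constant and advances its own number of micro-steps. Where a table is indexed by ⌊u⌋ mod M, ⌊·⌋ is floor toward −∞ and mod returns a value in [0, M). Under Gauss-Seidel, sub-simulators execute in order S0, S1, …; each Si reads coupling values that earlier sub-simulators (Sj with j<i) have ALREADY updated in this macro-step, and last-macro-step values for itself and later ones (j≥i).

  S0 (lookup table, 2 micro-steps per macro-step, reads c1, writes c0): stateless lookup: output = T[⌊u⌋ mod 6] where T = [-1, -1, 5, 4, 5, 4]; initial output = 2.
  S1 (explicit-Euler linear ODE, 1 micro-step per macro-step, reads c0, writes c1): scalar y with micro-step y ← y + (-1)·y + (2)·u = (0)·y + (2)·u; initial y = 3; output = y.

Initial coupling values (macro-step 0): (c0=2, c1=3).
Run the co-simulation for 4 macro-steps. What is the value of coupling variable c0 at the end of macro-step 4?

macro 1: S0 reads c1=3 → after 2×micro: 4; S1 reads c0=4 → after 1×micro: 8 ⇒ (c0=4, c1=8)
macro 2: S0 reads c1=8 → after 2×micro: 5; S1 reads c0=5 → after 1×micro: 10 ⇒ (c0=5, c1=10)
macro 3: S0 reads c1=10 → after 2×micro: 5; S1 reads c0=5 → after 1×micro: 10 ⇒ (c0=5, c1=10)
macro 4: S0 reads c1=10 → after 2×micro: 5; S1 reads c0=5 → after 1×micro: 10 ⇒ (c0=5, c1=10)

c0 at macro-step 4 = 5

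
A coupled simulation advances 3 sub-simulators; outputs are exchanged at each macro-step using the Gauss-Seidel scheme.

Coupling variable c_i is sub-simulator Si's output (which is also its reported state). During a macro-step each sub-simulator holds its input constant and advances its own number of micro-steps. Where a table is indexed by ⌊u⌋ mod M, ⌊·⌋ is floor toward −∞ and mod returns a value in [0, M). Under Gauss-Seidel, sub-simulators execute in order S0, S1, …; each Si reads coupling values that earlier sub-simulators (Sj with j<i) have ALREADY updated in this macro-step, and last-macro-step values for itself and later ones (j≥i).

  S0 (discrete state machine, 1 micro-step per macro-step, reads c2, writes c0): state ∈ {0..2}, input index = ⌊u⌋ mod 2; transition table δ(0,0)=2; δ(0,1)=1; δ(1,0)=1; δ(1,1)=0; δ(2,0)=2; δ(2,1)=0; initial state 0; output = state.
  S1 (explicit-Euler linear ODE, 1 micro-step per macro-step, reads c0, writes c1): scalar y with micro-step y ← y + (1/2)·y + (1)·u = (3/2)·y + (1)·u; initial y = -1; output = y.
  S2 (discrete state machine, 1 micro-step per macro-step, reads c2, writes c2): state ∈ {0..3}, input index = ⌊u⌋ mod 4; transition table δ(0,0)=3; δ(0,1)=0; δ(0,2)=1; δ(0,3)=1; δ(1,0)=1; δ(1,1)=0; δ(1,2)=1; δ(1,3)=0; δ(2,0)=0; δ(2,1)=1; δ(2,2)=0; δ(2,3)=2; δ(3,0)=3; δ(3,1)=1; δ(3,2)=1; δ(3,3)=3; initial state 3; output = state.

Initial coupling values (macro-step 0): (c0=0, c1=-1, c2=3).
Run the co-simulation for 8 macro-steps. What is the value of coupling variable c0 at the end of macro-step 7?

c0 at macro-step 7 = 1

macro 1: S0 reads c2=3 → after 1×micro: 1; S1 reads c0=1 → after 1×micro: -1/2; S2 reads c2=3 → after 1×micro: 3 ⇒ (c0=1, c1=-1/2, c2=3)
macro 2: S0 reads c2=3 → after 1×micro: 0; S1 reads c0=0 → after 1×micro: -3/4; S2 reads c2=3 → after 1×micro: 3 ⇒ (c0=0, c1=-3/4, c2=3)
macro 3: S0 reads c2=3 → after 1×micro: 1; S1 reads c0=1 → after 1×micro: -1/8; S2 reads c2=3 → after 1×micro: 3 ⇒ (c0=1, c1=-1/8, c2=3)
macro 4: S0 reads c2=3 → after 1×micro: 0; S1 reads c0=0 → after 1×micro: -3/16; S2 reads c2=3 → after 1×micro: 3 ⇒ (c0=0, c1=-3/16, c2=3)
macro 5: S0 reads c2=3 → after 1×micro: 1; S1 reads c0=1 → after 1×micro: 23/32; S2 reads c2=3 → after 1×micro: 3 ⇒ (c0=1, c1=23/32, c2=3)
macro 6: S0 reads c2=3 → after 1×micro: 0; S1 reads c0=0 → after 1×micro: 69/64; S2 reads c2=3 → after 1×micro: 3 ⇒ (c0=0, c1=69/64, c2=3)
macro 7: S0 reads c2=3 → after 1×micro: 1; S1 reads c0=1 → after 1×micro: 335/128; S2 reads c2=3 → after 1×micro: 3 ⇒ (c0=1, c1=335/128, c2=3)
macro 8: S0 reads c2=3 → after 1×micro: 0; S1 reads c0=0 → after 1×micro: 1005/256; S2 reads c2=3 → after 1×micro: 3 ⇒ (c0=0, c1=1005/256, c2=3)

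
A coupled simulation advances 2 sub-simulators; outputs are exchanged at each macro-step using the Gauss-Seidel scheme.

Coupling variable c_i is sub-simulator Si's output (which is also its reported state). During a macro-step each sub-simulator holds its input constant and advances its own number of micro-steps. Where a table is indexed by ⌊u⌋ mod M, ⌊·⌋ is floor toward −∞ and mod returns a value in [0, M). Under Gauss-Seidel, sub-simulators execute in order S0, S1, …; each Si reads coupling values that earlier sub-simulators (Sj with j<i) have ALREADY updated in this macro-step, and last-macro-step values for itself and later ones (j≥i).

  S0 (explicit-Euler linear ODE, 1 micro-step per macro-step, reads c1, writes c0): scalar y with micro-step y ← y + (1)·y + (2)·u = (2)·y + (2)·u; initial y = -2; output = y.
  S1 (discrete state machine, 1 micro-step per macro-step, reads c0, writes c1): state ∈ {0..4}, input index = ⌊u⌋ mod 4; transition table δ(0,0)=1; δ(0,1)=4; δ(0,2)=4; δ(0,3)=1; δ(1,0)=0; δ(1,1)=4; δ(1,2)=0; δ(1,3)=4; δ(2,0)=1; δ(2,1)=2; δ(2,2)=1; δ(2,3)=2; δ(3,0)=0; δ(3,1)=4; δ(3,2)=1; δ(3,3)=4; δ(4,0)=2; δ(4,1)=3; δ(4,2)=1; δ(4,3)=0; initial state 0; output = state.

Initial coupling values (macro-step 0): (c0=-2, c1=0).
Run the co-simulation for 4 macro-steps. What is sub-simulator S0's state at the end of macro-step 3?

macro 1: S0 reads c1=0 → after 1×micro: -4; S1 reads c0=-4 → after 1×micro: 1 ⇒ (c0=-4, c1=1)
macro 2: S0 reads c1=1 → after 1×micro: -6; S1 reads c0=-6 → after 1×micro: 0 ⇒ (c0=-6, c1=0)
macro 3: S0 reads c1=0 → after 1×micro: -12; S1 reads c0=-12 → after 1×micro: 1 ⇒ (c0=-12, c1=1)
macro 4: S0 reads c1=1 → after 1×micro: -22; S1 reads c0=-22 → after 1×micro: 0 ⇒ (c0=-22, c1=0)

S0 state at macro-step 3 = -12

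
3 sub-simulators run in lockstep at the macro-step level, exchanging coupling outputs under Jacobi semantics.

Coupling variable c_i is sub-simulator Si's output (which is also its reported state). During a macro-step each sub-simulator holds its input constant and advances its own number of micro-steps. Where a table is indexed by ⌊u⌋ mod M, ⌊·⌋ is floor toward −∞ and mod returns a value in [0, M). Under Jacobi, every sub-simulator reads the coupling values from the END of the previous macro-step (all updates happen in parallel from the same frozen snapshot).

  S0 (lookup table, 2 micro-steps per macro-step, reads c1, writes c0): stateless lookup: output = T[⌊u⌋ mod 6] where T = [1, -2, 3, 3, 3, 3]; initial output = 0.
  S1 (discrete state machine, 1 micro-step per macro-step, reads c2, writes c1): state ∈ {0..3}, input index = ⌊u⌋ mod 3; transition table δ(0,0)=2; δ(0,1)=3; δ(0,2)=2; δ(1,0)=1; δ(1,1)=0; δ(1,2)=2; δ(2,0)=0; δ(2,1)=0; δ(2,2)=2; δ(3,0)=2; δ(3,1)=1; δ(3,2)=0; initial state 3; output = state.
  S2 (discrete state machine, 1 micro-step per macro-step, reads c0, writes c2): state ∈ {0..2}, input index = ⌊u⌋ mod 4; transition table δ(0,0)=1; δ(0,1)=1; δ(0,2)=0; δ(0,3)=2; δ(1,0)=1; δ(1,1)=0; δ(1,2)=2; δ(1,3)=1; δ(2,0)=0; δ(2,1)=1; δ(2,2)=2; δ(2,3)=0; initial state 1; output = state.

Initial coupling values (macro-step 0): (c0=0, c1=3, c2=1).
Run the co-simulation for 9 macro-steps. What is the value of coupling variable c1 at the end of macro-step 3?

c1 at macro-step 3 = 3

macro 1: S0 reads c1=3 → after 2×micro: 3; S1 reads c2=1 → after 1×micro: 1; S2 reads c0=0 → after 1×micro: 1 ⇒ (c0=3, c1=1, c2=1)
macro 2: S0 reads c1=1 → after 2×micro: -2; S1 reads c2=1 → after 1×micro: 0; S2 reads c0=3 → after 1×micro: 1 ⇒ (c0=-2, c1=0, c2=1)
macro 3: S0 reads c1=0 → after 2×micro: 1; S1 reads c2=1 → after 1×micro: 3; S2 reads c0=-2 → after 1×micro: 2 ⇒ (c0=1, c1=3, c2=2)
macro 4: S0 reads c1=3 → after 2×micro: 3; S1 reads c2=2 → after 1×micro: 0; S2 reads c0=1 → after 1×micro: 1 ⇒ (c0=3, c1=0, c2=1)
macro 5: S0 reads c1=0 → after 2×micro: 1; S1 reads c2=1 → after 1×micro: 3; S2 reads c0=3 → after 1×micro: 1 ⇒ (c0=1, c1=3, c2=1)
macro 6: S0 reads c1=3 → after 2×micro: 3; S1 reads c2=1 → after 1×micro: 1; S2 reads c0=1 → after 1×micro: 0 ⇒ (c0=3, c1=1, c2=0)
macro 7: S0 reads c1=1 → after 2×micro: -2; S1 reads c2=0 → after 1×micro: 1; S2 reads c0=3 → after 1×micro: 2 ⇒ (c0=-2, c1=1, c2=2)
macro 8: S0 reads c1=1 → after 2×micro: -2; S1 reads c2=2 → after 1×micro: 2; S2 reads c0=-2 → after 1×micro: 2 ⇒ (c0=-2, c1=2, c2=2)
macro 9: S0 reads c1=2 → after 2×micro: 3; S1 reads c2=2 → after 1×micro: 2; S2 reads c0=-2 → after 1×micro: 2 ⇒ (c0=3, c1=2, c2=2)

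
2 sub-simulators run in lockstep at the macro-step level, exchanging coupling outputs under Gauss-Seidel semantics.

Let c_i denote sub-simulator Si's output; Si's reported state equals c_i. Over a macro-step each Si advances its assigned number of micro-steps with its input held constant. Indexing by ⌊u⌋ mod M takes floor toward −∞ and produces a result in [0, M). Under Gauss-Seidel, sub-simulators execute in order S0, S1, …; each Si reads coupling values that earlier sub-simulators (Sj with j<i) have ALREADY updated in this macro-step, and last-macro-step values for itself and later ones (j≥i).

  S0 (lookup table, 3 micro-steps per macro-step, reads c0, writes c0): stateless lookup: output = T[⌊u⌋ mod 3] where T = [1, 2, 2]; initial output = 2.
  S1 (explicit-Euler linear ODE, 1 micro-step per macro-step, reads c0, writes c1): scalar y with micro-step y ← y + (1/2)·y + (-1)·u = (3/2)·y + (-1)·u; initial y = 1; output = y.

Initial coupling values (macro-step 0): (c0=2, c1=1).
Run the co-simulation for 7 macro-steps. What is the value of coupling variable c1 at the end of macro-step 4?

macro 1: S0 reads c0=2 → after 3×micro: 2; S1 reads c0=2 → after 1×micro: -1/2 ⇒ (c0=2, c1=-1/2)
macro 2: S0 reads c0=2 → after 3×micro: 2; S1 reads c0=2 → after 1×micro: -11/4 ⇒ (c0=2, c1=-11/4)
macro 3: S0 reads c0=2 → after 3×micro: 2; S1 reads c0=2 → after 1×micro: -49/8 ⇒ (c0=2, c1=-49/8)
macro 4: S0 reads c0=2 → after 3×micro: 2; S1 reads c0=2 → after 1×micro: -179/16 ⇒ (c0=2, c1=-179/16)
macro 5: S0 reads c0=2 → after 3×micro: 2; S1 reads c0=2 → after 1×micro: -601/32 ⇒ (c0=2, c1=-601/32)
macro 6: S0 reads c0=2 → after 3×micro: 2; S1 reads c0=2 → after 1×micro: -1931/64 ⇒ (c0=2, c1=-1931/64)
macro 7: S0 reads c0=2 → after 3×micro: 2; S1 reads c0=2 → after 1×micro: -6049/128 ⇒ (c0=2, c1=-6049/128)

c1 at macro-step 4 = -179/16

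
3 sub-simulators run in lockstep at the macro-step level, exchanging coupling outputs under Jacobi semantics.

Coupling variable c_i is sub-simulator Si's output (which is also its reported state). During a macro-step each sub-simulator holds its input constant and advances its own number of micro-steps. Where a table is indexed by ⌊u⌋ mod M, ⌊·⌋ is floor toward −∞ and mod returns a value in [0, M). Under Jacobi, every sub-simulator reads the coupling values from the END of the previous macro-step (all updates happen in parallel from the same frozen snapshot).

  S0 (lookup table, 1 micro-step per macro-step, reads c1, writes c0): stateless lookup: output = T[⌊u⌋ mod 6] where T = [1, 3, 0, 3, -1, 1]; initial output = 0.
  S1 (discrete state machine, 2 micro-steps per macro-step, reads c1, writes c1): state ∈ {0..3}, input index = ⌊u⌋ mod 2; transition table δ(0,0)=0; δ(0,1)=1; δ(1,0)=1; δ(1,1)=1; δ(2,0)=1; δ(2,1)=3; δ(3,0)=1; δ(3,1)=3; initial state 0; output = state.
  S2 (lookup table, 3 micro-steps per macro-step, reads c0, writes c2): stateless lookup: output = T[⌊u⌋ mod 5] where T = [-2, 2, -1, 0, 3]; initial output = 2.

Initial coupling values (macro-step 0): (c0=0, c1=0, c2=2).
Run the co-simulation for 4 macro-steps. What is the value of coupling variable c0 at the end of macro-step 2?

macro 1: S0 reads c1=0 → after 1×micro: 1; S1 reads c1=0 → after 2×micro: 0; S2 reads c0=0 → after 3×micro: -2 ⇒ (c0=1, c1=0, c2=-2)
macro 2: S0 reads c1=0 → after 1×micro: 1; S1 reads c1=0 → after 2×micro: 0; S2 reads c0=1 → after 3×micro: 2 ⇒ (c0=1, c1=0, c2=2)
macro 3: S0 reads c1=0 → after 1×micro: 1; S1 reads c1=0 → after 2×micro: 0; S2 reads c0=1 → after 3×micro: 2 ⇒ (c0=1, c1=0, c2=2)
macro 4: S0 reads c1=0 → after 1×micro: 1; S1 reads c1=0 → after 2×micro: 0; S2 reads c0=1 → after 3×micro: 2 ⇒ (c0=1, c1=0, c2=2)

c0 at macro-step 2 = 1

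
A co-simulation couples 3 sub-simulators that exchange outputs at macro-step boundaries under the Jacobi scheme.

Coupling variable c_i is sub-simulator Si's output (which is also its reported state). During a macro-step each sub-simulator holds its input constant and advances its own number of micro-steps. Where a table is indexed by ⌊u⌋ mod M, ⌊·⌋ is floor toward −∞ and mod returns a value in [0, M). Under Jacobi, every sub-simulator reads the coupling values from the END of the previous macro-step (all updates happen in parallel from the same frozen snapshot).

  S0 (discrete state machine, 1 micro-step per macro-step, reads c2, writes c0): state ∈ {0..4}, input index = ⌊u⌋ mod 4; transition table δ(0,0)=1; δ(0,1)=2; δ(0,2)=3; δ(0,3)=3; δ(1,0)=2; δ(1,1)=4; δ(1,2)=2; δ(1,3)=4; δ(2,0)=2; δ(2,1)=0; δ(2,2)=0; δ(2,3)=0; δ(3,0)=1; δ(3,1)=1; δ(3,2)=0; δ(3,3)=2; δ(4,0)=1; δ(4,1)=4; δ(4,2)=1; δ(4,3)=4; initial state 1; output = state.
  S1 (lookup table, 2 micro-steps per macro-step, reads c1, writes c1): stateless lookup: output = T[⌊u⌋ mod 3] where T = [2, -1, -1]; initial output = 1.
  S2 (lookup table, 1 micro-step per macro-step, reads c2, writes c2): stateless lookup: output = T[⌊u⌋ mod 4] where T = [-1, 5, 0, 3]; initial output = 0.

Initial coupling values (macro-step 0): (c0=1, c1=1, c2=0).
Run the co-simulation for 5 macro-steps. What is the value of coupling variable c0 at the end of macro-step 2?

c0 at macro-step 2 = 0

macro 1: S0 reads c2=0 → after 1×micro: 2; S1 reads c1=1 → after 2×micro: -1; S2 reads c2=0 → after 1×micro: -1 ⇒ (c0=2, c1=-1, c2=-1)
macro 2: S0 reads c2=-1 → after 1×micro: 0; S1 reads c1=-1 → after 2×micro: -1; S2 reads c2=-1 → after 1×micro: 3 ⇒ (c0=0, c1=-1, c2=3)
macro 3: S0 reads c2=3 → after 1×micro: 3; S1 reads c1=-1 → after 2×micro: -1; S2 reads c2=3 → after 1×micro: 3 ⇒ (c0=3, c1=-1, c2=3)
macro 4: S0 reads c2=3 → after 1×micro: 2; S1 reads c1=-1 → after 2×micro: -1; S2 reads c2=3 → after 1×micro: 3 ⇒ (c0=2, c1=-1, c2=3)
macro 5: S0 reads c2=3 → after 1×micro: 0; S1 reads c1=-1 → after 2×micro: -1; S2 reads c2=3 → after 1×micro: 3 ⇒ (c0=0, c1=-1, c2=3)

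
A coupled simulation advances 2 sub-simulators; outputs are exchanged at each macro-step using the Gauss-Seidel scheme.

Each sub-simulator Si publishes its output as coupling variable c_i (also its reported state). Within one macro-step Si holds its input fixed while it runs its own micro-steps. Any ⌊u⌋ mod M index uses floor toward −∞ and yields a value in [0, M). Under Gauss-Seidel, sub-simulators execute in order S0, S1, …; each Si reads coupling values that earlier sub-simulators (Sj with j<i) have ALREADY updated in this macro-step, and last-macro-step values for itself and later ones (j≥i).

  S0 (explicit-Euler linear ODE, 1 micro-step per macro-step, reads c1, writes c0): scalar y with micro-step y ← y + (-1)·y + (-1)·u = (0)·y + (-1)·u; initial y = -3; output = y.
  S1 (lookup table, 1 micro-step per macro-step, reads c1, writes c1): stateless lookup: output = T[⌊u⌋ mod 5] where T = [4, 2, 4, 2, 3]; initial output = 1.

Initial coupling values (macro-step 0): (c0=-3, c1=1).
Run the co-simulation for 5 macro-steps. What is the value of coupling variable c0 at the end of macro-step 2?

macro 1: S0 reads c1=1 → after 1×micro: -1; S1 reads c1=1 → after 1×micro: 2 ⇒ (c0=-1, c1=2)
macro 2: S0 reads c1=2 → after 1×micro: -2; S1 reads c1=2 → after 1×micro: 4 ⇒ (c0=-2, c1=4)
macro 3: S0 reads c1=4 → after 1×micro: -4; S1 reads c1=4 → after 1×micro: 3 ⇒ (c0=-4, c1=3)
macro 4: S0 reads c1=3 → after 1×micro: -3; S1 reads c1=3 → after 1×micro: 2 ⇒ (c0=-3, c1=2)
macro 5: S0 reads c1=2 → after 1×micro: -2; S1 reads c1=2 → after 1×micro: 4 ⇒ (c0=-2, c1=4)

c0 at macro-step 2 = -2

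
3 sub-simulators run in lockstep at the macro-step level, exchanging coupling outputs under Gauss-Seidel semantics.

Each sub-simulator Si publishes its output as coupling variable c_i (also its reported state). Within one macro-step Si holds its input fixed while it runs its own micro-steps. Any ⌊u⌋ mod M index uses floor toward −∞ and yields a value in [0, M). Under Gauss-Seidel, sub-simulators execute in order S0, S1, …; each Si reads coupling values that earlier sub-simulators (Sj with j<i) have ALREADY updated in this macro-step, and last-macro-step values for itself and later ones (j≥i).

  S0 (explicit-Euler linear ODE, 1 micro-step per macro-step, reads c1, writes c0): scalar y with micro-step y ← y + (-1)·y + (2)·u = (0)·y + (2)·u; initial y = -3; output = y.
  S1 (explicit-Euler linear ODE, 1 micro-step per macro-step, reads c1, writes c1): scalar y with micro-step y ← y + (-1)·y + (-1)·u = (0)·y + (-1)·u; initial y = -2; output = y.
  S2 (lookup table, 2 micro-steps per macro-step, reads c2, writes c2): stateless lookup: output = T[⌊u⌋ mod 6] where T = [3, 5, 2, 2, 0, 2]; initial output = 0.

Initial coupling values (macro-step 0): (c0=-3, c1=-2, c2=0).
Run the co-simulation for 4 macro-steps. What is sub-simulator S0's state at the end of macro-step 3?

macro 1: S0 reads c1=-2 → after 1×micro: -4; S1 reads c1=-2 → after 1×micro: 2; S2 reads c2=0 → after 2×micro: 3 ⇒ (c0=-4, c1=2, c2=3)
macro 2: S0 reads c1=2 → after 1×micro: 4; S1 reads c1=2 → after 1×micro: -2; S2 reads c2=3 → after 2×micro: 2 ⇒ (c0=4, c1=-2, c2=2)
macro 3: S0 reads c1=-2 → after 1×micro: -4; S1 reads c1=-2 → after 1×micro: 2; S2 reads c2=2 → after 2×micro: 2 ⇒ (c0=-4, c1=2, c2=2)
macro 4: S0 reads c1=2 → after 1×micro: 4; S1 reads c1=2 → after 1×micro: -2; S2 reads c2=2 → after 2×micro: 2 ⇒ (c0=4, c1=-2, c2=2)

S0 state at macro-step 3 = -4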